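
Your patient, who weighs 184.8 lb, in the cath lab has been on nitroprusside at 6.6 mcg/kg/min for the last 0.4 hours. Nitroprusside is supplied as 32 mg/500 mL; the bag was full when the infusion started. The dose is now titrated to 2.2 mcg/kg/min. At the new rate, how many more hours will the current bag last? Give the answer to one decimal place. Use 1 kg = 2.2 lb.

Initial rate:
Weight = 184.8 lb ÷ 2.2 lb/kg = 84 kg
Dose = 6.6 mcg/kg/min × 84 kg = 554.4 mcg/min
554.4 mcg/min × 60 min/hr = 33264 mcg/hr
Concentration = 32 mg ÷ 500 mL = 0.064 mg/mL = 64 mcg/mL
Rate = 33264 mcg/hr ÷ 64 mcg/mL = 519.75 mL/hr
Volume infused so far = 519.75 mL/hr × 0.4 hr = 207.9 mL
Volume remaining = 500 − 207.9 = 292.1 mL
New rate:
Dose = 2.2 mcg/kg/min × 84 kg = 184.8 mcg/min
184.8 mcg/min × 60 min/hr = 11088 mcg/hr
Rate = 11088 mcg/hr ÷ 64 mcg/mL = 173.25 mL/hr
Time remaining = 292.1 mL ÷ 173.25 mL/hr = 1.686003 hr

1.7 hours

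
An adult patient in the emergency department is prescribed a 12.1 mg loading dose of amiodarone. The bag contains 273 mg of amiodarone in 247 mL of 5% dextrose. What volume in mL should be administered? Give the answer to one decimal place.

10.9 mL

Concentration = 273 mg ÷ 247 mL = 1.105263 mg/mL
Volume = 12.1 mg ÷ 1.105263 mg/mL = 10.94762 mL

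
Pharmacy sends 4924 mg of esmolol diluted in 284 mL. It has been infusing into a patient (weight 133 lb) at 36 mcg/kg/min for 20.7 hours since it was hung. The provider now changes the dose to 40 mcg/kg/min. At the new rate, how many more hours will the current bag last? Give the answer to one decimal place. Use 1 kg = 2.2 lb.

Initial rate:
Weight = 133 lb ÷ 2.2 lb/kg = 60.45455 kg
Dose = 36 mcg/kg/min × 60.45455 kg = 2176.364 mcg/min
2176.364 mcg/min × 60 min/hr = 130581.8 mcg/hr
Concentration = 4924 mg ÷ 284 mL = 17.33803 mg/mL = 17338.03 mcg/mL
Rate = 130581.8 mcg/hr ÷ 17338.03 mcg/mL = 7.531526 mL/hr
Volume infused so far = 7.531526 mL/hr × 20.7 hr = 155.9026 mL
Volume remaining = 284 − 155.9026 = 128.0974 mL
New rate:
Dose = 40 mcg/kg/min × 60.45455 kg = 2418.182 mcg/min
2418.182 mcg/min × 60 min/hr = 145090.9 mcg/hr
Rate = 145090.9 mcg/hr ÷ 17338.03 mcg/mL = 8.368363 mL/hr
Time remaining = 128.0974 mL ÷ 8.368363 mL/hr = 15.30734 hr

15.3 hours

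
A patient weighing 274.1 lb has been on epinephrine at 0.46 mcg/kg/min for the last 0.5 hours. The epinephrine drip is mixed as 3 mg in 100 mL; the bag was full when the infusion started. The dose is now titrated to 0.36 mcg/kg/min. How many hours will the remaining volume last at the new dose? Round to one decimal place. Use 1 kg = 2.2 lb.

0.5 hours

Initial rate:
Weight = 274.1 lb ÷ 2.2 lb/kg = 124.5909 kg
Dose = 0.46 mcg/kg/min × 124.5909 kg = 57.31182 mcg/min
57.31182 mcg/min × 60 min/hr = 3438.709 mcg/hr
Concentration = 3 mg ÷ 100 mL = 0.03 mg/mL = 30 mcg/mL
Rate = 3438.709 mcg/hr ÷ 30 mcg/mL = 114.6236 mL/hr
Volume infused so far = 114.6236 mL/hr × 0.5 hr = 57.31182 mL
Volume remaining = 100 − 57.31182 = 42.68818 mL
New rate:
Dose = 0.36 mcg/kg/min × 124.5909 kg = 44.85273 mcg/min
44.85273 mcg/min × 60 min/hr = 2691.164 mcg/hr
Rate = 2691.164 mcg/hr ÷ 30 mcg/mL = 89.70545 mL/hr
Time remaining = 42.68818 mL ÷ 89.70545 mL/hr = 0.4758705 hr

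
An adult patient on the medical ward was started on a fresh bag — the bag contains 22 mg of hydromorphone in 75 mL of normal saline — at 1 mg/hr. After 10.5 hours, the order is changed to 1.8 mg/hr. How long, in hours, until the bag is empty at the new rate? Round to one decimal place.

6.4 hours

Initial rate:
Concentration = 22 mg ÷ 75 mL = 0.2933333 mg/mL
Rate = 1 mg/hr ÷ 0.2933333 mg/mL = 3.409091 mL/hr
Volume infused so far = 3.409091 mL/hr × 10.5 hr = 35.79545 mL
Volume remaining = 75 − 35.79545 = 39.20455 mL
New rate:
Rate = 1.8 mg/hr ÷ 0.2933333 mg/mL = 6.136364 mL/hr
Time remaining = 39.20455 mL ÷ 6.136364 mL/hr = 6.388889 hr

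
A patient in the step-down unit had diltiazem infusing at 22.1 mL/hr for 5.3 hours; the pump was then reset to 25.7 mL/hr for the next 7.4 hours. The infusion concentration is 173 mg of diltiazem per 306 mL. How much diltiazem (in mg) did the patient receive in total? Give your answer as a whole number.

174 mg

Concentration = 173 mg ÷ 306 mL = 0.5653595 mg/mL
Stage 1: 22.1 mL/hr × 5.3 hr = 117.13 mL → 117.13 mL × 0.5653595 mg/mL = 66.22056 mg
Stage 2: 25.7 mL/hr × 7.4 hr = 190.18 mL → 190.18 mL × 0.5653595 mg/mL = 107.5201 mg
Total = 66.22056 + 107.5201 = 173.7406 mg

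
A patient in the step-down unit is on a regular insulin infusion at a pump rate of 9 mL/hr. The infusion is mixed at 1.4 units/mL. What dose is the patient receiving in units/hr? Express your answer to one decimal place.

12.6 units/hr

Drug rate = 9 mL/hr × 1.4 units/mL = 12.6 units/hr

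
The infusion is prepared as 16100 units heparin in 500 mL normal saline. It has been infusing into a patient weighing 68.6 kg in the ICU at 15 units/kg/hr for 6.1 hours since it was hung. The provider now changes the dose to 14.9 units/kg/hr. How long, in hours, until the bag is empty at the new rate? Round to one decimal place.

9.6 hours

Initial rate:
Dose = 15 units/kg/hr × 68.6 kg = 1029 units/hr
Concentration = 16100 units ÷ 500 mL = 32.2 units/mL
Rate = 1029 units/hr ÷ 32.2 units/mL = 31.95652 mL/hr
Volume infused so far = 31.95652 mL/hr × 6.1 hr = 194.9348 mL
Volume remaining = 500 − 194.9348 = 305.0652 mL
New rate:
Dose = 14.9 units/kg/hr × 68.6 kg = 1022.14 units/hr
Rate = 1022.14 units/hr ÷ 32.2 units/mL = 31.74348 mL/hr
Time remaining = 305.0652 mL ÷ 31.74348 mL/hr = 9.610327 hr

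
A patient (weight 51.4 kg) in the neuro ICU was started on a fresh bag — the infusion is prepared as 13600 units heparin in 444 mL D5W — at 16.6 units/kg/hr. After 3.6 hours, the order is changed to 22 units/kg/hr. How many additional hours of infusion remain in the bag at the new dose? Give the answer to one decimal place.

Initial rate:
Dose = 16.6 units/kg/hr × 51.4 kg = 853.24 units/hr
Concentration = 13600 units ÷ 444 mL = 30.63063 units/mL
Rate = 853.24 units/hr ÷ 30.63063 units/mL = 27.85578 mL/hr
Volume infused so far = 27.85578 mL/hr × 3.6 hr = 100.2808 mL
Volume remaining = 444 − 100.2808 = 343.7192 mL
New rate:
Dose = 22 units/kg/hr × 51.4 kg = 1130.8 units/hr
Rate = 1130.8 units/hr ÷ 30.63063 units/mL = 36.91729 mL/hr
Time remaining = 343.7192 mL ÷ 36.91729 mL/hr = 9.31052 hr

9.3 hours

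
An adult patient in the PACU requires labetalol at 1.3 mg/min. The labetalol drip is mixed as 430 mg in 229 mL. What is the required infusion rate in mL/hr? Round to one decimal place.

41.5 mL/hr

1.3 mg/min × 60 min/hr = 78 mg/hr
Concentration = 430 mg ÷ 229 mL = 1.877729 mg/mL
Rate = 78 mg/hr ÷ 1.877729 mg/mL = 41.53953 mL/hr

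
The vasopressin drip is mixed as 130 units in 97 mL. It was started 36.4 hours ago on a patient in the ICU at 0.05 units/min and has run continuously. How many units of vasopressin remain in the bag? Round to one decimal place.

0.05 units/min × 60 min/hr = 3 units/hr
Concentration = 130 units ÷ 97 mL = 1.340206 units/mL
Rate = 3 units/hr ÷ 1.340206 units/mL = 2.238462 mL/hr
Volume infused = 2.238462 mL/hr × 36.4 hr = 81.48 mL
Volume remaining = 97 − 81.48 = 15.52 mL
Drug remaining = 15.52 mL × 1.340206 units/mL = 20.8 units

20.8 units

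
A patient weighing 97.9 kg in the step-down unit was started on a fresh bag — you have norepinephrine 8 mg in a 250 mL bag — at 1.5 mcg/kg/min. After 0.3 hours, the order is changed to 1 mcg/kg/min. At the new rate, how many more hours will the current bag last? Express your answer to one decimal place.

Initial rate:
Dose = 1.5 mcg/kg/min × 97.9 kg = 146.85 mcg/min
146.85 mcg/min × 60 min/hr = 8811 mcg/hr
Concentration = 8 mg ÷ 250 mL = 0.032 mg/mL = 32 mcg/mL
Rate = 8811 mcg/hr ÷ 32 mcg/mL = 275.3438 mL/hr
Volume infused so far = 275.3438 mL/hr × 0.3 hr = 82.60313 mL
Volume remaining = 250 − 82.60313 = 167.3969 mL
New rate:
Dose = 1 mcg/kg/min × 97.9 kg = 97.9 mcg/min
97.9 mcg/min × 60 min/hr = 5874 mcg/hr
Rate = 5874 mcg/hr ÷ 32 mcg/mL = 183.5625 mL/hr
Time remaining = 167.3969 mL ÷ 183.5625 mL/hr = 0.9119339 hr

0.9 hours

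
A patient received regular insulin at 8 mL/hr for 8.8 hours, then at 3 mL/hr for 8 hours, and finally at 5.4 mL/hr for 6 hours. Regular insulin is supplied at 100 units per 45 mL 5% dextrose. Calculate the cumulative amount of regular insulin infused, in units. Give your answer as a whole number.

282 units

Concentration = 100 units ÷ 45 mL = 2.222222 units/mL
Stage 1: 8 mL/hr × 8.8 hr = 70.4 mL → 70.4 mL × 2.222222 units/mL = 156.4444 units
Stage 2: 3 mL/hr × 8 hr = 24 mL → 24 mL × 2.222222 units/mL = 53.33333 units
Stage 3: 5.4 mL/hr × 6 hr = 32.4 mL → 32.4 mL × 2.222222 units/mL = 72 units
Total = 156.4444 + 53.33333 + 72 = 281.7778 units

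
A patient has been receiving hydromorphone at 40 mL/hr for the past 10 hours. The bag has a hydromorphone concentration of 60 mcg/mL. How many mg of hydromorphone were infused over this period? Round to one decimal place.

Concentration = 60 mcg/mL = 0.06 mg/mL
Drug rate = 40 mL/hr × 0.06 mg/mL = 2.4 mg/hr
Total = 2.4 mg/hr × 10 hr = 24 mg

24.0 mg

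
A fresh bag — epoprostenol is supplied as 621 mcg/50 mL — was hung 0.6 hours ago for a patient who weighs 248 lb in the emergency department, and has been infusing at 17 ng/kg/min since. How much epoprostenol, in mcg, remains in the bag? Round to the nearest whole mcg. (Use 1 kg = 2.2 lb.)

Weight = 248 lb ÷ 2.2 lb/kg = 112.7273 kg
Dose = 17 ng/kg/min × 112.7273 kg = 1916.364 ng/min
1916.364 ng/min × 60 min/hr = 114981.8 ng/hr
Concentration = 621 mcg ÷ 50 mL = 12.42 mcg/mL = 12420 ng/mL
Rate = 114981.8 ng/hr ÷ 12420 ng/mL = 9.257795 mL/hr
Volume infused = 9.257795 mL/hr × 0.6 hr = 5.554677 mL
Volume remaining = 50 − 5.554677 = 44.44532 mL
Drug remaining = 44.44532 mL × 12420 ng/mL = 552010.9 ng = 552.0109 mcg

552 mcg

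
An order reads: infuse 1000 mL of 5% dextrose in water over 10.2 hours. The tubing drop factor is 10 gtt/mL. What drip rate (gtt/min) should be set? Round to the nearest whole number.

16 gtt/min

1000 mL ÷ (10.2 hr × 60 = 612 min) = 1.633987 mL/min
1.633987 mL/min × 10 gtt/mL = 16.33987 gtt/min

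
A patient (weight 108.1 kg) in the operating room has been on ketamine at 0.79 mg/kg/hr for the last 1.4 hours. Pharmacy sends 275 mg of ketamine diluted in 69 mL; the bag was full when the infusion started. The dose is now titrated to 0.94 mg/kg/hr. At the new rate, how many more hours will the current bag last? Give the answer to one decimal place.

1.5 hours

Initial rate:
Dose = 0.79 mg/kg/hr × 108.1 kg = 85.399 mg/hr
Concentration = 275 mg ÷ 69 mL = 3.985507 mg/mL
Rate = 85.399 mg/hr ÷ 3.985507 mg/mL = 21.42739 mL/hr
Volume infused so far = 21.42739 mL/hr × 1.4 hr = 29.99834 mL
Volume remaining = 69 − 29.99834 = 39.00166 mL
New rate:
Dose = 0.94 mg/kg/hr × 108.1 kg = 101.614 mg/hr
Rate = 101.614 mg/hr ÷ 3.985507 mg/mL = 25.49588 mL/hr
Time remaining = 39.00166 mL ÷ 25.49588 mL/hr = 1.529724 hr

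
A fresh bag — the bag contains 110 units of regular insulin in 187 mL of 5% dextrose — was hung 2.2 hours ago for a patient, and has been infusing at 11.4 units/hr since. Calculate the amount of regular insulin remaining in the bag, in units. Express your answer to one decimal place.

Concentration = 110 units ÷ 187 mL = 0.5882353 units/mL
Rate = 11.4 units/hr ÷ 0.5882353 units/mL = 19.38 mL/hr
Volume infused = 19.38 mL/hr × 2.2 hr = 42.636 mL
Volume remaining = 187 − 42.636 = 144.364 mL
Drug remaining = 144.364 mL × 0.5882353 units/mL = 84.92 units

84.9 units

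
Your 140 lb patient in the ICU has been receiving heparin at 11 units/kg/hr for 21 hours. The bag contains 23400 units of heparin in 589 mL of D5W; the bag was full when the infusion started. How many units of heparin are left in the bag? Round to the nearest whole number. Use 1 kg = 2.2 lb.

8700 units

Weight = 140 lb ÷ 2.2 lb/kg = 63.63636 kg
Dose = 11 units/kg/hr × 63.63636 kg = 700 units/hr
Concentration = 23400 units ÷ 589 mL = 39.72835 units/mL
Rate = 700 units/hr ÷ 39.72835 units/mL = 17.61966 mL/hr
Volume infused = 17.61966 mL/hr × 21 hr = 370.0128 mL
Volume remaining = 589 − 370.0128 = 218.9872 mL
Drug remaining = 218.9872 mL × 39.72835 units/mL = 8700 units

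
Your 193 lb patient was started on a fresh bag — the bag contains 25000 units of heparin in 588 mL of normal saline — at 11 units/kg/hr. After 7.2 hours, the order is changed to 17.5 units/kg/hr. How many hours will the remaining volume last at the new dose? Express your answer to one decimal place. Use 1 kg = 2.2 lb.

Initial rate:
Weight = 193 lb ÷ 2.2 lb/kg = 87.72727 kg
Dose = 11 units/kg/hr × 87.72727 kg = 965 units/hr
Concentration = 25000 units ÷ 588 mL = 42.51701 units/mL
Rate = 965 units/hr ÷ 42.51701 units/mL = 22.6968 mL/hr
Volume infused so far = 22.6968 mL/hr × 7.2 hr = 163.417 mL
Volume remaining = 588 − 163.417 = 424.583 mL
New rate:
Dose = 17.5 units/kg/hr × 87.72727 kg = 1535.227 units/hr
Rate = 1535.227 units/hr ÷ 42.51701 units/mL = 36.10855 mL/hr
Time remaining = 424.583 mL ÷ 36.10855 mL/hr = 11.75852 hr

11.8 hours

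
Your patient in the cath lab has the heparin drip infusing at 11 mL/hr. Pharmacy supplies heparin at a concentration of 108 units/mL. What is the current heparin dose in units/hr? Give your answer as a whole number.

1188 units/hr

Drug rate = 11 mL/hr × 108 units/mL = 1188 units/hr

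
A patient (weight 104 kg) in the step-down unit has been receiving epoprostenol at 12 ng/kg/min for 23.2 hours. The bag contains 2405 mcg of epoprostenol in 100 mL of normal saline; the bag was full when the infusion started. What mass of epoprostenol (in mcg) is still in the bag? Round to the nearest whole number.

668 mcg

Dose = 12 ng/kg/min × 104 kg = 1248 ng/min
1248 ng/min × 60 min/hr = 74880 ng/hr
Concentration = 2405 mcg ÷ 100 mL = 24.05 mcg/mL = 24050 ng/mL
Rate = 74880 ng/hr ÷ 24050 ng/mL = 3.113514 mL/hr
Volume infused = 3.113514 mL/hr × 23.2 hr = 72.23351 mL
Volume remaining = 100 − 72.23351 = 27.76649 mL
Drug remaining = 27.76649 mL × 24050 ng/mL = 667784 ng = 667.784 mcg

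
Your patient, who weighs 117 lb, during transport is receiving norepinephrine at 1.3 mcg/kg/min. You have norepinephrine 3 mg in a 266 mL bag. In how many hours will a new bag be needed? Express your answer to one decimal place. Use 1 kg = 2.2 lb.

0.7 hours

Weight = 117 lb ÷ 2.2 lb/kg = 53.18182 kg
Dose = 1.3 mcg/kg/min × 53.18182 kg = 69.13636 mcg/min
69.13636 mcg/min × 60 min/hr = 4148.182 mcg/hr
Concentration = 3 mg ÷ 266 mL = 0.0112782 mg/mL = 11.2782 mcg/mL
Rate = 4148.182 mcg/hr ÷ 11.2782 mcg/mL = 367.8055 mL/hr
Duration = 266 mL ÷ 367.8055 mL/hr = 0.7232084 hr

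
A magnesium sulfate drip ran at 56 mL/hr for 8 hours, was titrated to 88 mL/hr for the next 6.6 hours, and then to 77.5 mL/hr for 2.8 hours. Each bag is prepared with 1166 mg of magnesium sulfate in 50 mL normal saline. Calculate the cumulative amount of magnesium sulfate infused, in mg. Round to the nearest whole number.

29052 mg

Concentration = 1166 mg ÷ 50 mL = 23.32 mg/mL
Stage 1: 56 mL/hr × 8 hr = 448 mL → 448 mL × 23.32 mg/mL = 10447.36 mg
Stage 2: 88 mL/hr × 6.6 hr = 580.8 mL → 580.8 mL × 23.32 mg/mL = 13544.26 mg
Stage 3: 77.5 mL/hr × 2.8 hr = 217 mL → 217 mL × 23.32 mg/mL = 5060.44 mg
Total = 10447.36 + 13544.26 + 5060.44 = 29052.06 mg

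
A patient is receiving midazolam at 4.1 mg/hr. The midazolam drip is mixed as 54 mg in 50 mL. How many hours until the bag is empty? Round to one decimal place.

13.2 hours

Concentration = 54 mg ÷ 50 mL = 1.08 mg/mL
Rate = 4.1 mg/hr ÷ 1.08 mg/mL = 3.796296 mL/hr
Duration = 50 mL ÷ 3.796296 mL/hr = 13.17073 hr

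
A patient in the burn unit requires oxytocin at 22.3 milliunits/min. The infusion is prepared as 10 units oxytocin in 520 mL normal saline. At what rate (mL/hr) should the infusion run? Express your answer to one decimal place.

69.6 mL/hr

22.3 milliunits/min × 60 min/hr = 1338 milliunits/hr
Concentration = 10 units ÷ 520 mL = 0.01923077 units/mL = 19.23077 milliunits/mL
Rate = 1338 milliunits/hr ÷ 19.23077 milliunits/mL = 69.576 mL/hr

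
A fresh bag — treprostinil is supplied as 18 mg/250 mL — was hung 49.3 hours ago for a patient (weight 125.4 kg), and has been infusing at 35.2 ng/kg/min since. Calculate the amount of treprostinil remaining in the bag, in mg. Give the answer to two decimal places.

Dose = 35.2 ng/kg/min × 125.4 kg = 4414.08 ng/min
4414.08 ng/min × 60 min/hr = 264844.8 ng/hr
Concentration = 18 mg ÷ 250 mL = 0.072 mg/mL = 72000 ng/mL
Rate = 264844.8 ng/hr ÷ 72000 ng/mL = 3.6784 mL/hr
Volume infused = 3.6784 mL/hr × 49.3 hr = 181.3451 mL
Volume remaining = 250 − 181.3451 = 68.65488 mL
Drug remaining = 68.65488 mL × 72000 ng/mL = 4943151 ng = 4.943151 mg

4.94 mg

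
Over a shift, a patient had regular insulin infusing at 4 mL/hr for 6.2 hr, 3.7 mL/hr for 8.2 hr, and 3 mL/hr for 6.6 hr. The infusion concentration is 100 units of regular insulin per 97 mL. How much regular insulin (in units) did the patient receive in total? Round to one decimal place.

77.3 units

Concentration = 100 units ÷ 97 mL = 1.030928 units/mL
Stage 1: 4 mL/hr × 6.2 hr = 24.8 mL → 24.8 mL × 1.030928 units/mL = 25.56701 units
Stage 2: 3.7 mL/hr × 8.2 hr = 30.34 mL → 30.34 mL × 1.030928 units/mL = 31.27835 units
Stage 3: 3 mL/hr × 6.6 hr = 19.8 mL → 19.8 mL × 1.030928 units/mL = 20.41237 units
Total = 25.56701 + 31.27835 + 20.41237 = 77.25773 units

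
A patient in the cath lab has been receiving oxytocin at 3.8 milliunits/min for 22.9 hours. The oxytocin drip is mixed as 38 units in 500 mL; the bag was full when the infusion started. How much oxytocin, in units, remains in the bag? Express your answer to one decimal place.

3.8 milliunits/min × 60 min/hr = 228 milliunits/hr
Concentration = 38 units ÷ 500 mL = 0.076 units/mL = 76 milliunits/mL
Rate = 228 milliunits/hr ÷ 76 milliunits/mL = 3 mL/hr
Volume infused = 3 mL/hr × 22.9 hr = 68.7 mL
Volume remaining = 500 − 68.7 = 431.3 mL
Drug remaining = 431.3 mL × 76 milliunits/mL = 32778.8 milliunits = 32.7788 units

32.8 units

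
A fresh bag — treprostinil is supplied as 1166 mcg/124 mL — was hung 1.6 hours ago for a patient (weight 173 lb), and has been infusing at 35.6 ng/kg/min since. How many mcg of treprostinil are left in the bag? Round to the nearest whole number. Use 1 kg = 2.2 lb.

Weight = 173 lb ÷ 2.2 lb/kg = 78.63636 kg
Dose = 35.6 ng/kg/min × 78.63636 kg = 2799.455 ng/min
2799.455 ng/min × 60 min/hr = 167967.3 ng/hr
Concentration = 1166 mcg ÷ 124 mL = 9.403226 mcg/mL = 9403.226 ng/mL
Rate = 167967.3 ng/hr ÷ 9403.226 ng/mL = 17.86273 mL/hr
Volume infused = 17.86273 mL/hr × 1.6 hr = 28.58037 mL
Volume remaining = 124 − 28.58037 = 95.41963 mL
Drug remaining = 95.41963 mL × 9403.226 ng/mL = 897252.4 ng = 897.2524 mcg

897 mcg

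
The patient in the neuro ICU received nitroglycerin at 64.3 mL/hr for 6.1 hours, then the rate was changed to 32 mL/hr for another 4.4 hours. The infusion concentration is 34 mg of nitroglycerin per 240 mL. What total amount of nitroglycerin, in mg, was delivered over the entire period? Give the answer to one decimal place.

75.5 mg

Concentration = 34 mg ÷ 240 mL = 0.1416667 mg/mL
Stage 1: 64.3 mL/hr × 6.1 hr = 392.23 mL → 392.23 mL × 0.1416667 mg/mL = 55.56592 mg
Stage 2: 32 mL/hr × 4.4 hr = 140.8 mL → 140.8 mL × 0.1416667 mg/mL = 19.94667 mg
Total = 55.56592 + 19.94667 = 75.51258 mg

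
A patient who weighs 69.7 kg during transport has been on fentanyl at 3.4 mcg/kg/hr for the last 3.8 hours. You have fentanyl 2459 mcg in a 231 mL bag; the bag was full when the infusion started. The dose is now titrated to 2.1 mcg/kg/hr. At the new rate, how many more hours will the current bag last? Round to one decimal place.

10.6 hours

Initial rate:
Dose = 3.4 mcg/kg/hr × 69.7 kg = 236.98 mcg/hr
Concentration = 2459 mcg ÷ 231 mL = 10.64502 mcg/mL
Rate = 236.98 mcg/hr ÷ 10.64502 mcg/mL = 22.26205 mL/hr
Volume infused so far = 22.26205 mL/hr × 3.8 hr = 84.59579 mL
Volume remaining = 231 − 84.59579 = 146.4042 mL
New rate:
Dose = 2.1 mcg/kg/hr × 69.7 kg = 146.37 mcg/hr
Rate = 146.37 mcg/hr ÷ 10.64502 mcg/mL = 13.75009 mL/hr
Time remaining = 146.4042 mL ÷ 13.75009 mL/hr = 10.64751 hr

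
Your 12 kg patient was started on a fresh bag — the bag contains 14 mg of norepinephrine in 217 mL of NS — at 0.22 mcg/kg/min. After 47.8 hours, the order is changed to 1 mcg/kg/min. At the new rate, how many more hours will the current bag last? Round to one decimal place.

Initial rate:
Dose = 0.22 mcg/kg/min × 12 kg = 2.64 mcg/min
2.64 mcg/min × 60 min/hr = 158.4 mcg/hr
Concentration = 14 mg ÷ 217 mL = 0.06451613 mg/mL = 64.51613 mcg/mL
Rate = 158.4 mcg/hr ÷ 64.51613 mcg/mL = 2.4552 mL/hr
Volume infused so far = 2.4552 mL/hr × 47.8 hr = 117.3586 mL
Volume remaining = 217 − 117.3586 = 99.64144 mL
New rate:
Dose = 1 mcg/kg/min × 12 kg = 12 mcg/min
12 mcg/min × 60 min/hr = 720 mcg/hr
Rate = 720 mcg/hr ÷ 64.51613 mcg/mL = 11.16 mL/hr
Time remaining = 99.64144 mL ÷ 11.16 mL/hr = 8.928444 hr

8.9 hours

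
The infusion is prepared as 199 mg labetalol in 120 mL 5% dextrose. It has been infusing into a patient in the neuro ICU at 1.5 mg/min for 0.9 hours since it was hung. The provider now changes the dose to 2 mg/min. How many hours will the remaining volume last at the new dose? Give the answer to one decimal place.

1.0 hours

Initial rate:
1.5 mg/min × 60 min/hr = 90 mg/hr
Concentration = 199 mg ÷ 120 mL = 1.658333 mg/mL
Rate = 90 mg/hr ÷ 1.658333 mg/mL = 54.27136 mL/hr
Volume infused so far = 54.27136 mL/hr × 0.9 hr = 48.84422 mL
Volume remaining = 120 − 48.84422 = 71.15578 mL
New rate:
2 mg/min × 60 min/hr = 120 mg/hr
Rate = 120 mg/hr ÷ 1.658333 mg/mL = 72.36181 mL/hr
Time remaining = 71.15578 mL ÷ 72.36181 mL/hr = 0.9833333 hr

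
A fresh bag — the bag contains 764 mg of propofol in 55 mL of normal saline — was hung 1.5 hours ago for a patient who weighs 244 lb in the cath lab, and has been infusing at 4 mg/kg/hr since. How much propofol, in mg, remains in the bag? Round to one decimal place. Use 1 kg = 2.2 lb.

98.5 mg

Weight = 244 lb ÷ 2.2 lb/kg = 110.9091 kg
Dose = 4 mg/kg/hr × 110.9091 kg = 443.6364 mg/hr
Concentration = 764 mg ÷ 55 mL = 13.89091 mg/mL
Rate = 443.6364 mg/hr ÷ 13.89091 mg/mL = 31.93717 mL/hr
Volume infused = 31.93717 mL/hr × 1.5 hr = 47.90576 mL
Volume remaining = 55 − 47.90576 = 7.094241 mL
Drug remaining = 7.094241 mL × 13.89091 mg/mL = 98.54545 mg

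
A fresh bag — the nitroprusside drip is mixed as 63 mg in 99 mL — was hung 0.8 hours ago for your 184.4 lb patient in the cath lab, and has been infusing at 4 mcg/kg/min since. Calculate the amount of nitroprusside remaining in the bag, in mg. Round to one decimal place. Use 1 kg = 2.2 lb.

46.9 mg

Weight = 184.4 lb ÷ 2.2 lb/kg = 83.81818 kg
Dose = 4 mcg/kg/min × 83.81818 kg = 335.2727 mcg/min
335.2727 mcg/min × 60 min/hr = 20116.36 mcg/hr
Concentration = 63 mg ÷ 99 mL = 0.6363636 mg/mL = 636.3636 mcg/mL
Rate = 20116.36 mcg/hr ÷ 636.3636 mcg/mL = 31.61143 mL/hr
Volume infused = 31.61143 mL/hr × 0.8 hr = 25.28914 mL
Volume remaining = 99 − 25.28914 = 73.71086 mL
Drug remaining = 73.71086 mL × 636.3636 mcg/mL = 46906.91 mcg = 46.90691 mg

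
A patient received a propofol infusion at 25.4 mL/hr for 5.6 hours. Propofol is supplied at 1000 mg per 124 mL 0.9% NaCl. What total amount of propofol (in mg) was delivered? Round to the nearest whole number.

1147 mg

Concentration = 1000 mg ÷ 124 mL = 8.064516 mg/mL = 8064.516 mcg/mL
Drug rate = 25.4 mL/hr × 8064.516 mcg/mL = 204838.7 mcg/hr
Total = 204838.7 mcg/hr × 5.6 hr = 1147097 mcg = 1147.097 mg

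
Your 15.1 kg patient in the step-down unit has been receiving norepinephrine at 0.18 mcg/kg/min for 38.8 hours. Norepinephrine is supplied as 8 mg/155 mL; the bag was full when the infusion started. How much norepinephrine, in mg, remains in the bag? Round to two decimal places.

Dose = 0.18 mcg/kg/min × 15.1 kg = 2.718 mcg/min
2.718 mcg/min × 60 min/hr = 163.08 mcg/hr
Concentration = 8 mg ÷ 155 mL = 0.0516129 mg/mL = 51.6129 mcg/mL
Rate = 163.08 mcg/hr ÷ 51.6129 mcg/mL = 3.159675 mL/hr
Volume infused = 3.159675 mL/hr × 38.8 hr = 122.5954 mL
Volume remaining = 155 − 122.5954 = 32.40461 mL
Drug remaining = 32.40461 mL × 51.6129 mcg/mL = 1672.496 mcg = 1.672496 mg

1.67 mg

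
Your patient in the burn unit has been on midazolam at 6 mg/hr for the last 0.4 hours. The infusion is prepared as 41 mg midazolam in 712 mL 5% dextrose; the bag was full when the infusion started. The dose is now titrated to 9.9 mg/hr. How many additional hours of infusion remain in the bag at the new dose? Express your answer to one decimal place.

3.9 hours

Initial rate:
Concentration = 41 mg ÷ 712 mL = 0.05758427 mg/mL
Rate = 6 mg/hr ÷ 0.05758427 mg/mL = 104.1951 mL/hr
Volume infused so far = 104.1951 mL/hr × 0.4 hr = 41.67805 mL
Volume remaining = 712 − 41.67805 = 670.322 mL
New rate:
Rate = 9.9 mg/hr ÷ 0.05758427 mg/mL = 171.922 mL/hr
Time remaining = 670.322 mL ÷ 171.922 mL/hr = 3.89899 hr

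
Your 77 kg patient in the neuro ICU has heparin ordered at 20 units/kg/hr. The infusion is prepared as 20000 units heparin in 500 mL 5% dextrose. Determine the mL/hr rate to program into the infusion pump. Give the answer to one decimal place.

Dose = 20 units/kg/hr × 77 kg = 1540 units/hr
Concentration = 20000 units ÷ 500 mL = 40 units/mL
Rate = 1540 units/hr ÷ 40 units/mL = 38.5 mL/hr

38.5 mL/hr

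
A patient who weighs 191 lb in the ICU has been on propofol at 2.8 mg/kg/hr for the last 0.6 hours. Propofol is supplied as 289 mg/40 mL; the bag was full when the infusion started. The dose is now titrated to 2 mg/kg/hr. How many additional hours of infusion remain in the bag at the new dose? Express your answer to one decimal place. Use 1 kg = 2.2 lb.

0.8 hours

Initial rate:
Weight = 191 lb ÷ 2.2 lb/kg = 86.81818 kg
Dose = 2.8 mg/kg/hr × 86.81818 kg = 243.0909 mg/hr
Concentration = 289 mg ÷ 40 mL = 7.225 mg/mL
Rate = 243.0909 mg/hr ÷ 7.225 mg/mL = 33.6458 mL/hr
Volume infused so far = 33.6458 mL/hr × 0.6 hr = 20.18748 mL
Volume remaining = 40 − 20.18748 = 19.81252 mL
New rate:
Dose = 2 mg/kg/hr × 86.81818 kg = 173.6364 mg/hr
Rate = 173.6364 mg/hr ÷ 7.225 mg/mL = 24.03271 mL/hr
Time remaining = 19.81252 mL ÷ 24.03271 mL/hr = 0.8243979 hr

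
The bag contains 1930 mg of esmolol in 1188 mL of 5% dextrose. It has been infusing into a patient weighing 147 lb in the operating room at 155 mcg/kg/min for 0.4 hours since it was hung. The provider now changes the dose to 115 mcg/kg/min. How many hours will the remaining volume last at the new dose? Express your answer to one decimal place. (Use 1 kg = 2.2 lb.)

3.6 hours

Initial rate:
Weight = 147 lb ÷ 2.2 lb/kg = 66.81818 kg
Dose = 155 mcg/kg/min × 66.81818 kg = 10356.82 mcg/min
10356.82 mcg/min × 60 min/hr = 621409.1 mcg/hr
Concentration = 1930 mg ÷ 1188 mL = 1.624579 mg/mL = 1624.579 mcg/mL
Rate = 621409.1 mcg/hr ÷ 1624.579 mcg/mL = 382.5047 mL/hr
Volume infused so far = 382.5047 mL/hr × 0.4 hr = 153.0019 mL
Volume remaining = 1188 − 153.0019 = 1034.998 mL
New rate:
Dose = 115 mcg/kg/min × 66.81818 kg = 7684.091 mcg/min
7684.091 mcg/min × 60 min/hr = 461045.5 mcg/hr
Rate = 461045.5 mcg/hr ÷ 1624.579 mcg/mL = 283.7938 mL/hr
Time remaining = 1034.998 mL ÷ 283.7938 mL/hr = 3.647008 hr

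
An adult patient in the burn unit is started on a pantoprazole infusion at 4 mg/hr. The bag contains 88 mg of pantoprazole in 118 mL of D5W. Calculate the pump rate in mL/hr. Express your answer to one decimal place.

5.4 mL/hr

Concentration = 88 mg ÷ 118 mL = 0.7457627 mg/mL
Rate = 4 mg/hr ÷ 0.7457627 mg/mL = 5.363636 mL/hr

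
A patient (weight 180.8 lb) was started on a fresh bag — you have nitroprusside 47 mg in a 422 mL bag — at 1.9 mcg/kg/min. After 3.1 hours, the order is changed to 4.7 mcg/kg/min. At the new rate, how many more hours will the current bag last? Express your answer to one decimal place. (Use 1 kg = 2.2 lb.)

0.8 hours

Initial rate:
Weight = 180.8 lb ÷ 2.2 lb/kg = 82.18182 kg
Dose = 1.9 mcg/kg/min × 82.18182 kg = 156.1455 mcg/min
156.1455 mcg/min × 60 min/hr = 9368.727 mcg/hr
Concentration = 47 mg ÷ 422 mL = 0.1113744 mg/mL = 111.3744 mcg/mL
Rate = 9368.727 mcg/hr ÷ 111.3744 mcg/mL = 84.11921 mL/hr
Volume infused so far = 84.11921 mL/hr × 3.1 hr = 260.7696 mL
Volume remaining = 422 − 260.7696 = 161.2304 mL
New rate:
Dose = 4.7 mcg/kg/min × 82.18182 kg = 386.2545 mcg/min
386.2545 mcg/min × 60 min/hr = 23175.27 mcg/hr
Rate = 23175.27 mcg/hr ÷ 111.3744 mcg/mL = 208.0844 mL/hr
Time remaining = 161.2304 mL ÷ 208.0844 mL/hr = 0.7748321 hr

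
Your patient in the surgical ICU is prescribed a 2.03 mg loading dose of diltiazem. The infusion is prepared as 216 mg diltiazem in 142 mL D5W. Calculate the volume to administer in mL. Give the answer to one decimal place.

Concentration = 216 mg ÷ 142 mL = 1.521127 mg/mL
Volume = 2.03 mg ÷ 1.521127 mg/mL = 1.334537 mL

1.3 mL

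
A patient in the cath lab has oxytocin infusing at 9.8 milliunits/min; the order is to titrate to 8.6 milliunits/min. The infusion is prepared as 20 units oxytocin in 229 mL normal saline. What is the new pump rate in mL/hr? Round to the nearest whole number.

8.6 milliunits/min × 60 min/hr = 516 milliunits/hr
Concentration = 20 units ÷ 229 mL = 0.08733624 units/mL = 87.33624 milliunits/mL
Rate = 516 milliunits/hr ÷ 87.33624 milliunits/mL = 5.9082 mL/hr

6 mL/hr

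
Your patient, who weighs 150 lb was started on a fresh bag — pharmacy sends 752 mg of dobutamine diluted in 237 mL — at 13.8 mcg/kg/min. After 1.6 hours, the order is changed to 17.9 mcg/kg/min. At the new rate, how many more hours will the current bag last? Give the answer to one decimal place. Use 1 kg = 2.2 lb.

Initial rate:
Weight = 150 lb ÷ 2.2 lb/kg = 68.18182 kg
Dose = 13.8 mcg/kg/min × 68.18182 kg = 940.9091 mcg/min
940.9091 mcg/min × 60 min/hr = 56454.55 mcg/hr
Concentration = 752 mg ÷ 237 mL = 3.172996 mg/mL = 3172.996 mcg/mL
Rate = 56454.55 mcg/hr ÷ 3172.996 mcg/mL = 17.79219 mL/hr
Volume infused so far = 17.79219 mL/hr × 1.6 hr = 28.4675 mL
Volume remaining = 237 − 28.4675 = 208.5325 mL
New rate:
Dose = 17.9 mcg/kg/min × 68.18182 kg = 1220.455 mcg/min
1220.455 mcg/min × 60 min/hr = 73227.27 mcg/hr
Rate = 73227.27 mcg/hr ÷ 3172.996 mcg/mL = 23.07828 mL/hr
Time remaining = 208.5325 mL ÷ 23.07828 mL/hr = 9.035878 hr

9.0 hours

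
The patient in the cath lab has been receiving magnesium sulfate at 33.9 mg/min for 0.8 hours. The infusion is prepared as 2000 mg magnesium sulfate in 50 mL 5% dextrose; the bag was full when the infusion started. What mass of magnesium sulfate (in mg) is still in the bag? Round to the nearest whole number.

33.9 mg/min × 60 min/hr = 2034 mg/hr
Concentration = 2000 mg ÷ 50 mL = 40 mg/mL
Rate = 2034 mg/hr ÷ 40 mg/mL = 50.85 mL/hr
Volume infused = 50.85 mL/hr × 0.8 hr = 40.68 mL
Volume remaining = 50 − 40.68 = 9.32 mL
Drug remaining = 9.32 mL × 40 mg/mL = 372.8 mg

373 mg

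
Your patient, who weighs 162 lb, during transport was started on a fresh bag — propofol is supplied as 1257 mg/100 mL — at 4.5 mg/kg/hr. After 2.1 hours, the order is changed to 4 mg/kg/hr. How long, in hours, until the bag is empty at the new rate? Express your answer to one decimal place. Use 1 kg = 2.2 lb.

Initial rate:
Weight = 162 lb ÷ 2.2 lb/kg = 73.63636 kg
Dose = 4.5 mg/kg/hr × 73.63636 kg = 331.3636 mg/hr
Concentration = 1257 mg ÷ 100 mL = 12.57 mg/mL
Rate = 331.3636 mg/hr ÷ 12.57 mg/mL = 26.36147 mL/hr
Volume infused so far = 26.36147 mL/hr × 2.1 hr = 55.35908 mL
Volume remaining = 100 − 55.35908 = 44.64092 mL
New rate:
Dose = 4 mg/kg/hr × 73.63636 kg = 294.5455 mg/hr
Rate = 294.5455 mg/hr ÷ 12.57 mg/mL = 23.43241 mL/hr
Time remaining = 44.64092 mL ÷ 23.43241 mL/hr = 1.905093 hr

1.9 hours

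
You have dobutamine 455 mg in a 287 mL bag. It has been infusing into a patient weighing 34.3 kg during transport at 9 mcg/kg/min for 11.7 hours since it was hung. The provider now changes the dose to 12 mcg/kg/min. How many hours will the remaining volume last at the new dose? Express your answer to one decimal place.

Initial rate:
Dose = 9 mcg/kg/min × 34.3 kg = 308.7 mcg/min
308.7 mcg/min × 60 min/hr = 18522 mcg/hr
Concentration = 455 mg ÷ 287 mL = 1.585366 mg/mL = 1585.366 mcg/mL
Rate = 18522 mcg/hr ÷ 1585.366 mcg/mL = 11.68311 mL/hr
Volume infused so far = 11.68311 mL/hr × 11.7 hr = 136.6924 mL
Volume remaining = 287 − 136.6924 = 150.3076 mL
New rate:
Dose = 12 mcg/kg/min × 34.3 kg = 411.6 mcg/min
411.6 mcg/min × 60 min/hr = 24696 mcg/hr
Rate = 24696 mcg/hr ÷ 1585.366 mcg/mL = 15.57748 mL/hr
Time remaining = 150.3076 mL ÷ 15.57748 mL/hr = 9.649036 hr

9.6 hours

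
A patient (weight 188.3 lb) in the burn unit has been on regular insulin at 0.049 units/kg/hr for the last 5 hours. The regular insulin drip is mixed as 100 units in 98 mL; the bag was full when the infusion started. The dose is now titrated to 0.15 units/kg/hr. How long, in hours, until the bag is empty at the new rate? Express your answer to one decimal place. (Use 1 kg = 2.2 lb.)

6.2 hours

Initial rate:
Weight = 188.3 lb ÷ 2.2 lb/kg = 85.59091 kg
Dose = 0.049 units/kg/hr × 85.59091 kg = 4.193955 units/hr
Concentration = 100 units ÷ 98 mL = 1.020408 units/mL
Rate = 4.193955 units/hr ÷ 1.020408 units/mL = 4.110075 mL/hr
Volume infused so far = 4.110075 mL/hr × 5 hr = 20.55038 mL
Volume remaining = 98 − 20.55038 = 77.44962 mL
New rate:
Dose = 0.15 units/kg/hr × 85.59091 kg = 12.83864 units/hr
Rate = 12.83864 units/hr ÷ 1.020408 units/mL = 12.58186 mL/hr
Time remaining = 77.44962 mL ÷ 12.58186 mL/hr = 6.155656 hr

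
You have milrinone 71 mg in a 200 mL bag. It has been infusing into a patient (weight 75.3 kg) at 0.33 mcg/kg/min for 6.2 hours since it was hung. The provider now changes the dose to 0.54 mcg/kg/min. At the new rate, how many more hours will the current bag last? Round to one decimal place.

25.3 hours

Initial rate:
Dose = 0.33 mcg/kg/min × 75.3 kg = 24.849 mcg/min
24.849 mcg/min × 60 min/hr = 1490.94 mcg/hr
Concentration = 71 mg ÷ 200 mL = 0.355 mg/mL = 355 mcg/mL
Rate = 1490.94 mcg/hr ÷ 355 mcg/mL = 4.199831 mL/hr
Volume infused so far = 4.199831 mL/hr × 6.2 hr = 26.03895 mL
Volume remaining = 200 − 26.03895 = 173.961 mL
New rate:
Dose = 0.54 mcg/kg/min × 75.3 kg = 40.662 mcg/min
40.662 mcg/min × 60 min/hr = 2439.72 mcg/hr
Rate = 2439.72 mcg/hr ÷ 355 mcg/mL = 6.872451 mL/hr
Time remaining = 173.961 mL ÷ 6.872451 mL/hr = 25.31281 hr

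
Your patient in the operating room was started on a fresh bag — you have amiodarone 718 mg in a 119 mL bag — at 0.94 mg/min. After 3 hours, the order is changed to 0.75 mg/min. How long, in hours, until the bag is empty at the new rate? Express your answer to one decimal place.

Initial rate:
0.94 mg/min × 60 min/hr = 56.4 mg/hr
Concentration = 718 mg ÷ 119 mL = 6.033613 mg/mL
Rate = 56.4 mg/hr ÷ 6.033613 mg/mL = 9.347632 mL/hr
Volume infused so far = 9.347632 mL/hr × 3 hr = 28.0429 mL
Volume remaining = 119 − 28.0429 = 90.9571 mL
New rate:
0.75 mg/min × 60 min/hr = 45 mg/hr
Rate = 45 mg/hr ÷ 6.033613 mg/mL = 7.458217 mL/hr
Time remaining = 90.9571 mL ÷ 7.458217 mL/hr = 12.19556 hr

12.2 hours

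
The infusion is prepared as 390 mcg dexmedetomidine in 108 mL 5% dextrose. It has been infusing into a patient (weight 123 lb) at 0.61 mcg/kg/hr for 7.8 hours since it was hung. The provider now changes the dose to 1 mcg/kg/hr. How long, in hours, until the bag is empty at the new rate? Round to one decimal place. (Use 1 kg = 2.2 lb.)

Initial rate:
Weight = 123 lb ÷ 2.2 lb/kg = 55.90909 kg
Dose = 0.61 mcg/kg/hr × 55.90909 kg = 34.10455 mcg/hr
Concentration = 390 mcg ÷ 108 mL = 3.611111 mcg/mL
Rate = 34.10455 mcg/hr ÷ 3.611111 mcg/mL = 9.444336 mL/hr
Volume infused so far = 9.444336 mL/hr × 7.8 hr = 73.66582 mL
Volume remaining = 108 − 73.66582 = 34.33418 mL
New rate:
Dose = 1 mcg/kg/hr × 55.90909 kg = 55.90909 mcg/hr
Rate = 55.90909 mcg/hr ÷ 3.611111 mcg/mL = 15.48252 mL/hr
Time remaining = 34.33418 mL ÷ 15.48252 mL/hr = 2.21761 hr

2.2 hours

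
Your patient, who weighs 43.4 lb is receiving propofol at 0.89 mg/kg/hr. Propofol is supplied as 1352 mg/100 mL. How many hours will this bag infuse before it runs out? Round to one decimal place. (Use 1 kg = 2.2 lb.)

Weight = 43.4 lb ÷ 2.2 lb/kg = 19.72727 kg
Dose = 0.89 mg/kg/hr × 19.72727 kg = 17.55727 mg/hr
Concentration = 1352 mg ÷ 100 mL = 13.52 mg/mL
Rate = 17.55727 mg/hr ÷ 13.52 mg/mL = 1.298615 mL/hr
Duration = 100 mL ÷ 1.298615 mL/hr = 77.00513 hr

77.0 hours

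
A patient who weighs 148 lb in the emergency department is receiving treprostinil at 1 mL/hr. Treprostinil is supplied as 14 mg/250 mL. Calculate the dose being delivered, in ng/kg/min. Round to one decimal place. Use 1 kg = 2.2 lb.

Weight = 148 lb ÷ 2.2 lb/kg = 67.27273 kg
Concentration = 14 mg ÷ 250 mL = 0.056 mg/mL = 56000 ng/mL
Drug rate = 1 mL/hr × 56000 ng/mL = 56000 ng/hr
56000 ng/hr ÷ 60 min/hr = 933.3333 ng/min
933.3333 ng/min ÷ 67.27273 kg = 13.87387 ng/kg/min

13.9 ng/kg/min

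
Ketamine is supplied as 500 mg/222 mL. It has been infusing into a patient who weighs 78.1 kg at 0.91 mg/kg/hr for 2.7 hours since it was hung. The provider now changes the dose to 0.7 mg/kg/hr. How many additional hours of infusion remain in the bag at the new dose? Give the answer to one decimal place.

5.6 hours

Initial rate:
Dose = 0.91 mg/kg/hr × 78.1 kg = 71.071 mg/hr
Concentration = 500 mg ÷ 222 mL = 2.252252 mg/mL
Rate = 71.071 mg/hr ÷ 2.252252 mg/mL = 31.55552 mL/hr
Volume infused so far = 31.55552 mL/hr × 2.7 hr = 85.19991 mL
Volume remaining = 222 − 85.19991 = 136.8001 mL
New rate:
Dose = 0.7 mg/kg/hr × 78.1 kg = 54.67 mg/hr
Rate = 54.67 mg/hr ÷ 2.252252 mg/mL = 24.27348 mL/hr
Time remaining = 136.8001 mL ÷ 24.27348 mL/hr = 5.635784 hr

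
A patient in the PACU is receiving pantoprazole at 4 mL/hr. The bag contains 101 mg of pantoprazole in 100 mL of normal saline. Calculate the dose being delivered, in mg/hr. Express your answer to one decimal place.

4.0 mg/hr

Concentration = 101 mg ÷ 100 mL = 1.01 mg/mL
Drug rate = 4 mL/hr × 1.01 mg/mL = 4.04 mg/hr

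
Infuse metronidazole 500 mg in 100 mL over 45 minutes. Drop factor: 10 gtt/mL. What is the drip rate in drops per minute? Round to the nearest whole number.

22 gtt/min

100 mL ÷ (45 min) = 2.222222 mL/min
2.222222 mL/min × 10 gtt/mL = 22.22222 gtt/min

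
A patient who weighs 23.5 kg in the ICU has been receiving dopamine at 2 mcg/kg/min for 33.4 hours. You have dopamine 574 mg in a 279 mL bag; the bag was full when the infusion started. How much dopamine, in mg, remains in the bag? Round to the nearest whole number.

Dose = 2 mcg/kg/min × 23.5 kg = 47 mcg/min
47 mcg/min × 60 min/hr = 2820 mcg/hr
Concentration = 574 mg ÷ 279 mL = 2.057348 mg/mL = 2057.348 mcg/mL
Rate = 2820 mcg/hr ÷ 2057.348 mcg/mL = 1.370697 mL/hr
Volume infused = 1.370697 mL/hr × 33.4 hr = 45.78128 mL
Volume remaining = 279 − 45.78128 = 233.2187 mL
Drug remaining = 233.2187 mL × 2057.348 mcg/mL = 479812 mcg = 479.812 mg

480 mg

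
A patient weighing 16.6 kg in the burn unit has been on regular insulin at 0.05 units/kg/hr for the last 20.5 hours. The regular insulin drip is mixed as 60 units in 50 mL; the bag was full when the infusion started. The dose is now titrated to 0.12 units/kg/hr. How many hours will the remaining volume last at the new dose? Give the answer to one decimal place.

Initial rate:
Dose = 0.05 units/kg/hr × 16.6 kg = 0.83 units/hr
Concentration = 60 units ÷ 50 mL = 1.2 units/mL
Rate = 0.83 units/hr ÷ 1.2 units/mL = 0.6916667 mL/hr
Volume infused so far = 0.6916667 mL/hr × 20.5 hr = 14.17917 mL
Volume remaining = 50 − 14.17917 = 35.82083 mL
New rate:
Dose = 0.12 units/kg/hr × 16.6 kg = 1.992 units/hr
Rate = 1.992 units/hr ÷ 1.2 units/mL = 1.66 mL/hr
Time remaining = 35.82083 mL ÷ 1.66 mL/hr = 21.57882 hr

21.6 hours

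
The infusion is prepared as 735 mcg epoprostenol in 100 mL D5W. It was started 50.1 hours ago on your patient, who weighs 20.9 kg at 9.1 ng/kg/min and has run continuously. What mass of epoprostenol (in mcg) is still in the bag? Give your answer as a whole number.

Dose = 9.1 ng/kg/min × 20.9 kg = 190.19 ng/min
190.19 ng/min × 60 min/hr = 11411.4 ng/hr
Concentration = 735 mcg ÷ 100 mL = 7.35 mcg/mL = 7350 ng/mL
Rate = 11411.4 ng/hr ÷ 7350 ng/mL = 1.552571 mL/hr
Volume infused = 1.552571 mL/hr × 50.1 hr = 77.78383 mL
Volume remaining = 100 − 77.78383 = 22.21617 mL
Drug remaining = 22.21617 mL × 7350 ng/mL = 163288.9 ng = 163.2889 mcg

163 mcg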